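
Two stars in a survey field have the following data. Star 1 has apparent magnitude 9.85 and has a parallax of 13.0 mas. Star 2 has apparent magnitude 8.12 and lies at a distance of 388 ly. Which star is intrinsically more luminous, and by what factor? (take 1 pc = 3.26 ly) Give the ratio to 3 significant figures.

Star 1: p = 13.0 mas = 0.0130″ → d = 1/p = 76.92 pc
Star 1: M = m − 5 log₁₀ d + 5 = 9.85 − 5·1.8861 + 5 = 5.420
Star 2: d = 388 ly / 3.26 = 119.0 pc
Star 2: M = m − 5 log₁₀ d + 5 = 8.12 − 5·2.0756 + 5 = 2.742
ΔM = M_1 − M_2 = 5.420 − (2.742) = 2.678; smaller M is more luminous → Star 2.
L ratio = 10^(0.4 |ΔM|) = 10^1.071 = 11.78

Star 2 is more luminous, by a factor of 11.8.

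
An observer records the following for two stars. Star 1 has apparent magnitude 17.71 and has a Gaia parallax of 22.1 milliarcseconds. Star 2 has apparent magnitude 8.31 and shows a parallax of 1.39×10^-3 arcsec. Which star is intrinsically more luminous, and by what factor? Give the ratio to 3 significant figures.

Star 1: p = 22.1 mas = 0.0221″ → d = 1/p = 45.25 pc
Star 1: M = m − 5 log₁₀ d + 5 = 17.71 − 5·1.6556 + 5 = 14.432
Star 2: d = 1/p = 1/1.39×10^-3″ = 719.4 pc
Star 2: M = m − 5 log₁₀ d + 5 = 8.31 − 5·2.8570 + 5 = -0.975
ΔM = M_1 − M_2 = 14.432 − (-0.975) = 15.407; smaller M is more luminous → Star 2.
L ratio = 10^(0.4 |ΔM|) = 10^6.163 = 1.455×10^6

Star 2 is more luminous, by a factor of 1.45×10^6.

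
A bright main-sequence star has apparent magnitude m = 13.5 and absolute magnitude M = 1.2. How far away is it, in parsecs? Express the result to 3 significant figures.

Distance modulus: m − M = 13.5 − (1.2) = 12.300
m − M = 5 log₁₀ d − 5
log₁₀ d = (m − M)/5 + 1 = 3.4600
d = 10^3.4600 = 2884 pc

d ≈ 2880 pc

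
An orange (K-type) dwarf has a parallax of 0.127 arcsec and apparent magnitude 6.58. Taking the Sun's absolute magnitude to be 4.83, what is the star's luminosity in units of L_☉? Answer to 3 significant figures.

d = 1/p = 1/0.127″ = 7.874 pc
M = m − 5 log₁₀ d + 5 = 6.58 − 5·0.8962 + 5 = 7.099
M − M_☉ = 7.099 − 4.83 = 2.269
L/L_☉ = 10^(−0.4 × 2.269) = 0.1237

L/L_☉ ≈ 0.124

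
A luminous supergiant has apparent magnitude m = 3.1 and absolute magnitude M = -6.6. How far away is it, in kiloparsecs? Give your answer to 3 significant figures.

d ≈ 0.871 kpc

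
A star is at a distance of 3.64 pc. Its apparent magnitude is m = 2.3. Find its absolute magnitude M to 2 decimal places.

M ≈ 4.49

5 log₁₀(d/10 pc) = 5 log₁₀(3.640) − 5 = -2.194
M = m − 5 log₁₀(d/10) = 2.3 + 2.194 = 4.494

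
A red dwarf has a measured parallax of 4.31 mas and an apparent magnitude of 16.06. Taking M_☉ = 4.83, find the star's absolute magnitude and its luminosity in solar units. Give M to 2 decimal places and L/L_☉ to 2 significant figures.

d = 1/p = 1000/4.31 mas = 232.0 pc
M = m − 5 log₁₀ d + 5 = 16.06 − 5·2.3655 + 5 = 9.232
M − M_☉ = 9.232 − 4.83 = 4.402
L/L_☉ = 10^(−0.4 × 4.402) = 0.01734

M ≈ 9.23; L/L_☉ ≈ 0.017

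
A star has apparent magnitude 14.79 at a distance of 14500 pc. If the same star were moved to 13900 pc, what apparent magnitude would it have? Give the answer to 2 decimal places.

m ≈ 14.70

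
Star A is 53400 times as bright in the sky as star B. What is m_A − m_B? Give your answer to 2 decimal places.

m_A − m_B ≈ -11.82

Pogson: Δm = −2.5 log₁₀(ratio) = −2.5 log₁₀(53400) = −2.5 × 4.7275 = -11.819
Star A is brighter, so it has the smaller magnitude: the difference is negative.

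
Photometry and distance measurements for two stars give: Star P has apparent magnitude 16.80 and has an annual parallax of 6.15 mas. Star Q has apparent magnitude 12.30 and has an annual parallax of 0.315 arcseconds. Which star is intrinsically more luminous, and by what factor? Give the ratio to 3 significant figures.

Star P: p = 6.15 mas = 6.15×10^-3″ → d = 1/p = 162.6 pc
Star P: M = m − 5 log₁₀ d + 5 = 16.80 − 5·2.2111 + 5 = 10.744
Star Q: d = 1/p = 1/0.315″ = 3.175 pc
Star Q: M = m − 5 log₁₀ d + 5 = 12.30 − 5·0.5017 + 5 = 14.792
ΔM = M_P − M_Q = 10.744 − (14.792) = -4.047; smaller M is more luminous → Star P.
L ratio = 10^(0.4 |ΔM|) = 10^1.619 = 41.58

Star P is more luminous, by a factor of 41.6.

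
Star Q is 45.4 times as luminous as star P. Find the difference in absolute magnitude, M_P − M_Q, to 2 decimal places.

M_P − M_Q ≈ 4.14

Pogson: ΔM = −2.5 log₁₀(ratio) = −2.5 log₁₀(45.4) = −2.5 × 1.6571 = -4.143
Star Q is brighter so has the smaller magnitude: M_P − M_Q is positive.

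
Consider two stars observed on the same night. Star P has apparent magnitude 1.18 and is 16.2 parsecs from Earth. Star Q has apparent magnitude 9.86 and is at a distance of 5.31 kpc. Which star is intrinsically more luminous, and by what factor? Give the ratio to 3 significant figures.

Star P: M = m − 5 log₁₀ d + 5 = 1.18 − 5·1.2095 + 5 = 0.132
Star Q: d = 5.31 kpc = 5310 pc
Star Q: M = m − 5 log₁₀ d + 5 = 9.86 − 5·3.7251 + 5 = -3.765
ΔM = M_P − M_Q = 0.132 − (-3.765) = 3.898; smaller M is more luminous → Star Q.
L ratio = 10^(0.4 |ΔM|) = 10^1.559 = 36.24

Star Q is more luminous, by a factor of 36.2.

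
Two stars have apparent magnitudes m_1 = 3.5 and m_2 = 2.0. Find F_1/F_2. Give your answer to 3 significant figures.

F_1/F_2 ≈ 0.251

Magnitude difference = 1.5
Flux ratio = 10^(−0.4 Δm) = 10^(−0.4 × 1.5) = 10^-0.600 = 0.2512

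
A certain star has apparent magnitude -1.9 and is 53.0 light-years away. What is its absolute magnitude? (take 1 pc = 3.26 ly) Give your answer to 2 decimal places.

M ≈ -2.96

d = 53.0 ly / 3.26 = 16.26 pc
5 log₁₀(d/10 pc) = 5 log₁₀(16.26) − 5 = 1.055
M = m − 5 log₁₀(d/10) = -1.9 − 1.055 = -2.955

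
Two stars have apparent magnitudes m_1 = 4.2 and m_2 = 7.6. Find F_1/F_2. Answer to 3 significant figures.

Δm = 4.2 − (7.6) = -3.4
Flux ratio = 10^(−0.4 Δm) = 10^(−0.4 × -3.4) = 10^1.360 = 22.91

F_1/F_2 ≈ 22.9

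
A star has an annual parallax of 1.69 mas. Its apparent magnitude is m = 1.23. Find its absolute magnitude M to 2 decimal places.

M ≈ -7.63

p = 1.69 mas = 1.69×10^-3″ → d = 1/p = 591.7 pc
5 log₁₀(d/10 pc) = 5 log₁₀(591.7) − 5 = 8.861
M = m − 5 log₁₀(d/10) = 1.23 − 8.861 = -7.631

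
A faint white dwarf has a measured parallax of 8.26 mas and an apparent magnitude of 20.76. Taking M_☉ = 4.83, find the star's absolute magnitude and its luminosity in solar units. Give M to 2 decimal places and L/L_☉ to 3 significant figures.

d = 1/p = 1000/8.26 mas = 121.1 pc
M = m − 5 log₁₀ d + 5 = 20.76 − 5·2.0830 + 5 = 15.345
M − M_☉ = 15.345 − 4.83 = 10.515
L/L_☉ = 10^(−0.4 × 10.515) = 6.224×10^-5

M ≈ 15.34; L/L_☉ ≈ 6.22×10^-5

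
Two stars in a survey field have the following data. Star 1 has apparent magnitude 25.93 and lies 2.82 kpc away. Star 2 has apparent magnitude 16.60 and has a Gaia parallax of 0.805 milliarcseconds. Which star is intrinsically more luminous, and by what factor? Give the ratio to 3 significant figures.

Star 2 is more luminous, by a factor of 1050.

Star 1: d = 2.82 kpc = 2820 pc
Star 1: M = m − 5 log₁₀ d + 5 = 25.93 − 5·3.4502 + 5 = 13.679
Star 2: p = 0.805 mas = 8.05×10^-4″ → d = 1/p = 1242 pc
Star 2: M = m − 5 log₁₀ d + 5 = 16.60 − 5·3.0942 + 5 = 6.129
ΔM = M_1 − M_2 = 13.679 − (6.129) = 7.550; smaller M is more luminous → Star 2.
L ratio = 10^(0.4 |ΔM|) = 10^3.020 = 1047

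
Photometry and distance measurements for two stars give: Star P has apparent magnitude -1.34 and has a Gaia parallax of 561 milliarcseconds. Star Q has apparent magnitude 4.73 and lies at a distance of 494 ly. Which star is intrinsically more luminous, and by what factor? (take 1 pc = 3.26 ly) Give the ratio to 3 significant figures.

Star P: p = 561 mas = 0.561″ → d = 1/p = 1.783 pc
Star P: M = m − 5 log₁₀ d + 5 = -1.34 − 5·0.2510 + 5 = 2.405
Star Q: d = 494 ly / 3.26 = 151.5 pc
Star Q: M = m − 5 log₁₀ d + 5 = 4.73 − 5·2.1805 + 5 = -1.173
ΔM = M_P − M_Q = 2.405 − (-1.173) = 3.577; smaller M is more luminous → Star Q.
L ratio = 10^(0.4 |ΔM|) = 10^1.431 = 26.97

Star Q is more luminous, by a factor of 27.0.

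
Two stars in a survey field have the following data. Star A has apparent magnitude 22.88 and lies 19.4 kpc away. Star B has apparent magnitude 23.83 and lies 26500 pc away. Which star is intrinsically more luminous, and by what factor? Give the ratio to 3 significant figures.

Star A is more luminous, by a factor of 1.29.

Star A: d = 19.4 kpc = 19400 pc
Star A: M = m − 5 log₁₀ d + 5 = 22.88 − 5·4.2878 + 5 = 6.441
Star B: M = m − 5 log₁₀ d + 5 = 23.83 − 5·4.4232 + 5 = 6.714
ΔM = M_A − M_B = 6.441 − (6.714) = -0.273; smaller M is more luminous → Star A.
L ratio = 10^(0.4 |ΔM|) = 10^0.109 = 1.286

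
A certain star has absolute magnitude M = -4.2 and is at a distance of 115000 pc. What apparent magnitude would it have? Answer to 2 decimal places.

m = M + 5 log₁₀ d − 5 = -4.2 + 5·5.0607 − 5 = 16.103

m ≈ 16.10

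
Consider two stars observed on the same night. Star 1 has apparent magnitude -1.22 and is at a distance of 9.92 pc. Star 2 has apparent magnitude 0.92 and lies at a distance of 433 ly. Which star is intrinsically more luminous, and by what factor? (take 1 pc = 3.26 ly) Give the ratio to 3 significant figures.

Star 1: M = m − 5 log₁₀ d + 5 = -1.22 − 5·0.9965 + 5 = -1.203
Star 2: d = 433 ly / 3.26 = 132.8 pc
Star 2: M = m − 5 log₁₀ d + 5 = 0.92 − 5·2.1233 + 5 = -4.696
ΔM = M_1 − M_2 = -1.203 − (-4.696) = 3.494; smaller M is more luminous → Star 2.
L ratio = 10^(0.4 |ΔM|) = 10^1.398 = 24.98

Star 2 is more luminous, by a factor of 25.0.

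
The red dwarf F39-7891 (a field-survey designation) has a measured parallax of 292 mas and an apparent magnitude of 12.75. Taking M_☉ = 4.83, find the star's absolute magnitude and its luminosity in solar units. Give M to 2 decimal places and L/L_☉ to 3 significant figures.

M ≈ 15.08; L/L_☉ ≈ 7.97×10^-5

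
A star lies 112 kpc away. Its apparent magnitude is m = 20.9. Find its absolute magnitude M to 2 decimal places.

M ≈ 0.65

d = 112 kpc = 112000 pc
5 log₁₀(d/10 pc) = 5 log₁₀(112000) − 5 = 20.246
M = m − 5 log₁₀(d/10) = 20.9 − 20.246 = 0.654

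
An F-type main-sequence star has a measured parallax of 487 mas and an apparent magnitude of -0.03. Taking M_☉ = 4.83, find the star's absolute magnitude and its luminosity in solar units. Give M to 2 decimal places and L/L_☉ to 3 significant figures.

M ≈ 3.41; L/L_☉ ≈ 3.71

d = 1/p = 1000/487 mas = 2.053 pc
M = m − 5 log₁₀ d + 5 = -0.03 − 5·0.3125 + 5 = 3.408
M − M_☉ = 3.408 − 4.83 = -1.422
L/L_☉ = 10^(−0.4 × -1.422) = 3.706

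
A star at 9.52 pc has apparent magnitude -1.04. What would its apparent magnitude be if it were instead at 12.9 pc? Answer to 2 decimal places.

m ≈ -0.38

Flux ∝ 1/d², so Δm = 5 log₁₀(d₂/d₁) = 5 log₁₀(12.9/9.52) = 0.660
m₂ = m₁ + Δm = -1.04 + (0.660) = -0.380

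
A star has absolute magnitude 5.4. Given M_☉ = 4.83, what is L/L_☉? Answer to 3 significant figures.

L/L_☉ ≈ 0.592

M − M_☉ = 5.4 − 4.83 = 0.570
L/L_☉ = 10^(−0.4 (M − M_☉)) = 10^-0.228 = 0.5916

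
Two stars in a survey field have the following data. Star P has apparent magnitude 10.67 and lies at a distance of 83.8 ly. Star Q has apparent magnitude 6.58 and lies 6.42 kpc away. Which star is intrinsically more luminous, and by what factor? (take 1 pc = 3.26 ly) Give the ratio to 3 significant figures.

Star Q is more luminous, by a factor of 2.70×10^6.

Star P: d = 83.8 ly / 3.26 = 25.71 pc
Star P: M = m − 5 log₁₀ d + 5 = 10.67 − 5·1.4100 + 5 = 8.620
Star Q: d = 6.42 kpc = 6420 pc
Star Q: M = m − 5 log₁₀ d + 5 = 6.58 − 5·3.8075 + 5 = -7.458
ΔM = M_P − M_Q = 8.620 − (-7.458) = 16.078; smaller M is more luminous → Star Q.
L ratio = 10^(0.4 |ΔM|) = 10^6.431 = 2.698×10^6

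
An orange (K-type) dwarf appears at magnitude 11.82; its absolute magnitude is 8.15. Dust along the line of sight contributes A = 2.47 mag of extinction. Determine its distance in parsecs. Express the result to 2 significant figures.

m − M = 5 log₁₀(d/10 pc) + A  ⇒  11.82 − (8.15) − 2.47 = 5 log₁₀(d/10)
1.200 = 5 log₁₀(d/10)
log₁₀ d = (m − M − A)/5 + 1 = 1.2400
d = 10^1.2400 = 17.38 pc

d ≈ 17 pc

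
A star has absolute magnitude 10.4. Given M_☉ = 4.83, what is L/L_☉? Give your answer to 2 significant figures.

M − M_☉ = 10.4 − 4.83 = 5.570
L/L_☉ = 10^(−0.4 (M − M_☉)) = 10^-2.228 = 5.916×10^-3

L/L_☉ ≈ 5.9×10^-3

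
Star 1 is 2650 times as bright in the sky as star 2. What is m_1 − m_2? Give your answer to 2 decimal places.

m_1 − m_2 ≈ -8.56

Pogson: Δm = −2.5 log₁₀(ratio) = −2.5 log₁₀(2650) = −2.5 × 3.4232 = -8.558
Star 1 is brighter, so it has the smaller magnitude: the difference is negative.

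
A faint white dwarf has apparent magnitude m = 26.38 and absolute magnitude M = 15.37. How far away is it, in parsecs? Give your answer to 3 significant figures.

μ = m − M = 11.010
m − M = 5 log₁₀ d − 5
log₁₀ d = (m − M)/5 + 1 = 3.2020
d = 10^3.2020 = 1592 pc

d ≈ 1590 pc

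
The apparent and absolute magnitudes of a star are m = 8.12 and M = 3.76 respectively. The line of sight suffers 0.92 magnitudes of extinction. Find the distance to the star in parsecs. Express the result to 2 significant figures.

d ≈ 49 pc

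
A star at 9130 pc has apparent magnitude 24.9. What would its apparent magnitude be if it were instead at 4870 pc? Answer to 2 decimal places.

m ≈ 23.54

Flux ∝ 1/d², so Δm = 5 log₁₀(d₂/d₁) = 5 log₁₀(4870/9130) = -1.365
m₂ = m₁ + Δm = 24.9 + (-1.365) = 23.535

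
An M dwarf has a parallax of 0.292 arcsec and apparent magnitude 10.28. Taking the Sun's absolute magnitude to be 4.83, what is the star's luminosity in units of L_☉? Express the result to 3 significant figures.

L/L_☉ ≈ 7.75×10^-4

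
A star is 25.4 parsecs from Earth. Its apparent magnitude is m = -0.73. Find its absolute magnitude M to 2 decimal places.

M ≈ -2.75

5 log₁₀(d/10 pc) = 5 log₁₀(25.40) − 5 = 2.024
M = m − 5 log₁₀(d/10) = -0.73 − 2.024 = -2.754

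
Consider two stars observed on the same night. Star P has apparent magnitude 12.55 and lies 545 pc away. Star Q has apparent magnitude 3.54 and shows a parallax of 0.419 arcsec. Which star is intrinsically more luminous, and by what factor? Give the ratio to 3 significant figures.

Star P is more luminous, by a factor of 13.0.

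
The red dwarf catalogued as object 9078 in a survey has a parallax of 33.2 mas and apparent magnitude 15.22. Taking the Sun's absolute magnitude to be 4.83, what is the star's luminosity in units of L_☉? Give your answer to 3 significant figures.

d = 1/p = 1000/33.2 mas = 30.12 pc
M = m − 5 log₁₀ d + 5 = 15.22 − 5·1.4789 + 5 = 12.826
M − M_☉ = 12.826 − 4.83 = 7.996
L/L_☉ = 10^(−0.4 × 7.996) = 6.335×10^-4

L/L_☉ ≈ 6.33×10^-4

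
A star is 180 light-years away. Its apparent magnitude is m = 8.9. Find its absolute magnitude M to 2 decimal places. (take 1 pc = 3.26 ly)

M ≈ 5.19

d = 180 ly / 3.26 = 55.21 pc
5 log₁₀(d/10 pc) = 5 log₁₀(55.21) − 5 = 3.710
M = m − 5 log₁₀(d/10) = 8.9 − 3.710 = 5.190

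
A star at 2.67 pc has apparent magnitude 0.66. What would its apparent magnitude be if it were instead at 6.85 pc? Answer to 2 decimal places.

Flux ∝ 1/d², so Δm = 5 log₁₀(d₂/d₁) = 5 log₁₀(6.85/2.67) = 2.046
m₂ = m₁ + Δm = 0.66 + (2.046) = 2.706

m ≈ 2.71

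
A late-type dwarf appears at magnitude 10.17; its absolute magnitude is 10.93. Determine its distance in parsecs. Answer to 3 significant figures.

d ≈ 7.05 pc

μ = m − M = -0.760
m − M = 5 log₁₀ d − 5
log₁₀ d = (m − M)/5 + 1 = 0.8480
d = 10^0.8480 = 7.047 pc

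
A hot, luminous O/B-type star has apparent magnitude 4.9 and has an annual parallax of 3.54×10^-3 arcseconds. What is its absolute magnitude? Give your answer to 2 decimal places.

d = 1/p = 1/3.54×10^-3″ = 282.5 pc
5 log₁₀(d/10 pc) = 5 log₁₀(282.5) − 5 = 7.255
M = m − 5 log₁₀(d/10) = 4.9 − 7.255 = -2.355

M ≈ -2.35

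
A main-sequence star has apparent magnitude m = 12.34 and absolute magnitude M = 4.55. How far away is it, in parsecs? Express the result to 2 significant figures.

d ≈ 360 pc

Distance modulus: m − M = 12.34 − (4.55) = 7.790
m − M = 5 log₁₀ d − 5
log₁₀ d = (m − M)/5 + 1 = 2.5580
d = 10^2.5580 = 361.4 pc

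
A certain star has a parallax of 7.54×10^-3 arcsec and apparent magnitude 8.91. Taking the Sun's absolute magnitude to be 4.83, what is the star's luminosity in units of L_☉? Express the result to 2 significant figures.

L/L_☉ ≈ 4.1

d = 1/p = 1/7.54×10^-3″ = 132.6 pc
M = m − 5 log₁₀ d + 5 = 8.91 − 5·2.1226 + 5 = 3.297
M − M_☉ = 3.297 − 4.83 = -1.533
L/L_☉ = 10^(−0.4 × -1.533) = 4.104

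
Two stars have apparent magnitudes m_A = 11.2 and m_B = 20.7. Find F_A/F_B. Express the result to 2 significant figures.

Δm = 11.2 − (20.7) = -9.5
Flux ratio = 10^(−0.4 Δm) = 10^(−0.4 × -9.5) = 10^3.800 = 6310

F_A/F_B ≈ 6300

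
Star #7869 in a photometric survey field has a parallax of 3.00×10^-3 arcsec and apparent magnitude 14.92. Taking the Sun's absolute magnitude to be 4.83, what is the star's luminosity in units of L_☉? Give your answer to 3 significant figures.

L/L_☉ ≈ 0.102

d = 1/p = 1/3.00×10^-3″ = 333.3 pc
M = m − 5 log₁₀ d + 5 = 14.92 − 5·2.5229 + 5 = 7.306
M − M_☉ = 7.306 − 4.83 = 2.476
L/L_☉ = 10^(−0.4 × 2.476) = 0.1023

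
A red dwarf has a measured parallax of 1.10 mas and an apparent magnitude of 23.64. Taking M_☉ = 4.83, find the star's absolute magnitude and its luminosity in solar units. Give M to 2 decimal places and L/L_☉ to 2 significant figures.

d = 1/p = 1000/1.10 mas = 909.1 pc
M = m − 5 log₁₀ d + 5 = 23.64 − 5·2.9586 + 5 = 13.847
M − M_☉ = 13.847 − 4.83 = 9.017
L/L_☉ = 10^(−0.4 × 9.017) = 2.473×10^-4

M ≈ 13.85; L/L_☉ ≈ 2.5×10^-4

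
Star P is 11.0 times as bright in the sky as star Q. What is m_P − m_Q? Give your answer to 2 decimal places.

Pogson: Δm = −2.5 log₁₀(ratio) = −2.5 log₁₀(11.0) = −2.5 × 1.0414 = -2.603
Star P is brighter, so it has the smaller magnitude: the difference is negative.

m_P − m_Q ≈ -2.60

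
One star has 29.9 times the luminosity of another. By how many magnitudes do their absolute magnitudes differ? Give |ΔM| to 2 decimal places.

Pogson: ΔM = −2.5 log₁₀(ratio) = −2.5 log₁₀(29.9) = −2.5 × 1.4757 = -3.689

|ΔM| ≈ 3.69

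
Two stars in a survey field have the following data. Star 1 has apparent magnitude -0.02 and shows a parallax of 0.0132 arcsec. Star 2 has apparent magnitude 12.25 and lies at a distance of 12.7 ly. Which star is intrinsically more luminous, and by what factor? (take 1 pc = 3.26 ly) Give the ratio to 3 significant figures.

Star 1 is more luminous, by a factor of 3.06×10^7.

Star 1: d = 1/p = 1/0.0132″ = 75.76 pc
Star 1: M = m − 5 log₁₀ d + 5 = -0.02 − 5·1.8794 + 5 = -4.417
Star 2: d = 12.7 ly / 3.26 = 3.896 pc
Star 2: M = m − 5 log₁₀ d + 5 = 12.25 − 5·0.5906 + 5 = 14.297
ΔM = M_1 − M_2 = -4.417 − (14.297) = -18.714; smaller M is more luminous → Star 1.
L ratio = 10^(0.4 |ΔM|) = 10^7.486 = 3.060×10^7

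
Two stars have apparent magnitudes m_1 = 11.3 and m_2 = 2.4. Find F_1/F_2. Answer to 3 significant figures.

F_1/F_2 ≈ 2.75×10^-4

Δm = 11.3 − (2.4) = 8.9
Flux ratio = 10^(−0.4 Δm) = 10^(−0.4 × 8.9) = 10^-3.560 = 2.754×10^-4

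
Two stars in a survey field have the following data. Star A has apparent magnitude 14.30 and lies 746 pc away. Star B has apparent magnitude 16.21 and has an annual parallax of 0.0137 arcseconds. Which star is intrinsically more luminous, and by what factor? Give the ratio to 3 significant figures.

Star A: M = m − 5 log₁₀ d + 5 = 14.30 − 5·2.8727 + 5 = 4.936
Star B: d = 1/p = 1/0.0137″ = 72.99 pc
Star B: M = m − 5 log₁₀ d + 5 = 16.21 − 5·1.8633 + 5 = 11.894
ΔM = M_A − M_B = 4.936 − (11.894) = -6.957; smaller M is more luminous → Star A.
L ratio = 10^(0.4 |ΔM|) = 10^2.783 = 606.6

Star A is more luminous, by a factor of 607.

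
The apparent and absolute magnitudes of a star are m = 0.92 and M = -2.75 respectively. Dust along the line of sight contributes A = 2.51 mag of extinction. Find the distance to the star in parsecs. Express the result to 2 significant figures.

m − M = 5 log₁₀(d/10 pc) + A  ⇒  0.92 − (-2.75) − 2.51 = 5 log₁₀(d/10)
1.160 = 5 log₁₀(d/10)
log₁₀ d = (m − M − A)/5 + 1 = 1.2320
d = 10^1.2320 = 17.06 pc

d ≈ 17 pc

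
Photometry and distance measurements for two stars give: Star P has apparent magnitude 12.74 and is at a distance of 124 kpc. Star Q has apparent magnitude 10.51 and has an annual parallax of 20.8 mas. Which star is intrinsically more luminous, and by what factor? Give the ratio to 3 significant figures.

Star P: d = 124 kpc = 124000 pc
Star P: M = m − 5 log₁₀ d + 5 = 12.74 − 5·5.0934 + 5 = -7.727
Star Q: p = 20.8 mas = 0.0208″ → d = 1/p = 48.08 pc
Star Q: M = m − 5 log₁₀ d + 5 = 10.51 − 5·1.6819 + 5 = 7.100
ΔM = M_P − M_Q = -7.727 − (7.100) = -14.827; smaller M is more luminous → Star P.
L ratio = 10^(0.4 |ΔM|) = 10^5.931 = 853000

Star P is more luminous, by a factor of 853000.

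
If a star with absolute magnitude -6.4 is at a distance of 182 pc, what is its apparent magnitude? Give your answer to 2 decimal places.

m = M + 5 log₁₀ d − 5 = -6.4 + 5·2.2601 − 5 = -0.100

m ≈ -0.10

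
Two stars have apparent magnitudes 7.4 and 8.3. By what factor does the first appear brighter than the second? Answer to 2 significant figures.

Δm = 7.4 − (8.3) = -0.9
Flux ratio = 10^(−0.4 Δm) = 10^(−0.4 × -0.9) = 10^0.360 = 2.291

2.3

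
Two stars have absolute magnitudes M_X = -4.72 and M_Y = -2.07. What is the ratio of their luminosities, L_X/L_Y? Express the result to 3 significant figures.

L_X/L_Y ≈ 11.5

ΔM = M_X − M_Y = -2.65
L_X/L_Y = 10^(−0.4 ΔM) = 10^1.060 = 11.48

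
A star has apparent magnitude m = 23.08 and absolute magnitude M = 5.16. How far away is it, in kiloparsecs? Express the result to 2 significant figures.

d ≈ 38 kpc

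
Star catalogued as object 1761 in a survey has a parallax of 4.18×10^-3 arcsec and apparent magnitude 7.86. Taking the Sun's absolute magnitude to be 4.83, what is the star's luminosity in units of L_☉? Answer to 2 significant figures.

L/L_☉ ≈ 35

d = 1/p = 1/4.18×10^-3″ = 239.2 pc
M = m − 5 log₁₀ d + 5 = 7.86 − 5·2.3788 + 5 = 0.966
M − M_☉ = 0.966 − 4.83 = -3.864
L/L_☉ = 10^(−0.4 × -3.864) = 35.13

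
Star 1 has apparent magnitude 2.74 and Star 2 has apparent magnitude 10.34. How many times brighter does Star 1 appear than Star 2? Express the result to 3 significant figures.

1100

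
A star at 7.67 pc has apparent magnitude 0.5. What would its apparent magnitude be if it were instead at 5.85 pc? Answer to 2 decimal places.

m ≈ -0.09

Flux ∝ 1/d², so Δm = 5 log₁₀(d₂/d₁) = 5 log₁₀(5.85/7.67) = -0.588
m₂ = m₁ + Δm = 0.5 + (-0.588) = -0.088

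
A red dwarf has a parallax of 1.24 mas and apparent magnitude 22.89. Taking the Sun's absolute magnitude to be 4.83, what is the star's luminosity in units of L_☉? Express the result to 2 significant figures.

L/L_☉ ≈ 3.9×10^-4

d = 1/p = 1000/1.24 mas = 806.5 pc
M = m − 5 log₁₀ d + 5 = 22.89 − 5·2.9066 + 5 = 13.357
M − M_☉ = 13.357 − 4.83 = 8.527
L/L_☉ = 10^(−0.4 × 8.527) = 3.883×10^-4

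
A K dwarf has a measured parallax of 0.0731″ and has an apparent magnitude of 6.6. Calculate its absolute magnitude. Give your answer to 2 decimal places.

M ≈ 5.92

d = 1/p = 1/0.0731″ = 13.68 pc
5 log₁₀(d/10 pc) = 5 log₁₀(13.68) − 5 = 0.680
M = m − 5 log₁₀(d/10) = 6.6 − 0.680 = 5.920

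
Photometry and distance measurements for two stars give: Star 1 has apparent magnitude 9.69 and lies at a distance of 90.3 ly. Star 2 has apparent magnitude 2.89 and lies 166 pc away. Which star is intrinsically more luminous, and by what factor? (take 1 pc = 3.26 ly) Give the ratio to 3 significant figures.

Star 2 is more luminous, by a factor of 18800.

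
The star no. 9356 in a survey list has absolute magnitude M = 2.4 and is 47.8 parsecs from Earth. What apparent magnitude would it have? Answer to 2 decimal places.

m ≈ 5.80

m = M + 5 log₁₀ d − 5 = 2.4 + 5·1.6794 − 5 = 5.797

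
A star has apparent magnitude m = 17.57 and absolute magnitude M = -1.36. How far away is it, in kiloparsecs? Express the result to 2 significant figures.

d ≈ 61 kpc

μ = m − M = 18.930
m − M = 5 log₁₀ d − 5
log₁₀ d = (m − M)/5 + 1 = 4.7860
d = 10^4.7860 = 61090 pc
= 61.09 kpc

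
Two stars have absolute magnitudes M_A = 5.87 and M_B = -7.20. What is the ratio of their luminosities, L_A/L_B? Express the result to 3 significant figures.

L_A/L_B ≈ 5.92×10^-6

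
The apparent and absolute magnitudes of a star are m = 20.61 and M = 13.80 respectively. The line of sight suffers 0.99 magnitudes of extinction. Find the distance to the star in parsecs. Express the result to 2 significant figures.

d ≈ 150 pc

m − M = 5 log₁₀(d/10 pc) + A  ⇒  20.61 − (13.80) − 0.99 = 5 log₁₀(d/10)
5.820 = 5 log₁₀(d/10)
log₁₀ d = (m − M − A)/5 + 1 = 2.1640
d = 10^2.1640 = 145.9 pc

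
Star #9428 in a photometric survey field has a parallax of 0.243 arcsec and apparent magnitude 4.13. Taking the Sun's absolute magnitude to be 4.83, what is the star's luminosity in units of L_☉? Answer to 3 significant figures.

L/L_☉ ≈ 0.323

d = 1/p = 1/0.243″ = 4.115 pc
M = m − 5 log₁₀ d + 5 = 4.13 − 5·0.6144 + 5 = 6.058
M − M_☉ = 6.058 − 4.83 = 1.228
L/L_☉ = 10^(−0.4 × 1.228) = 0.3227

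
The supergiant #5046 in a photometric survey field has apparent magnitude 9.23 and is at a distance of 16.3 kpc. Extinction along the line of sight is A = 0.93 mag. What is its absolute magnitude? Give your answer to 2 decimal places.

M ≈ -7.76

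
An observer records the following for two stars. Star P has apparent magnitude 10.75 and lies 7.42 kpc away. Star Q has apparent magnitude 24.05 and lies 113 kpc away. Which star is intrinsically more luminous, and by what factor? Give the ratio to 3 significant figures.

Star P is more luminous, by a factor of 901.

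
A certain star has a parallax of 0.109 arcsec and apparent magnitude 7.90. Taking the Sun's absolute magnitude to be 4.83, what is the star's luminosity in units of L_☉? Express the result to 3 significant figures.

L/L_☉ ≈ 0.0498

d = 1/p = 1/0.109″ = 9.174 pc
M = m − 5 log₁₀ d + 5 = 7.90 − 5·0.9626 + 5 = 8.087
M − M_☉ = 8.087 − 4.83 = 3.257
L/L_☉ = 10^(−0.4 × 3.257) = 0.04979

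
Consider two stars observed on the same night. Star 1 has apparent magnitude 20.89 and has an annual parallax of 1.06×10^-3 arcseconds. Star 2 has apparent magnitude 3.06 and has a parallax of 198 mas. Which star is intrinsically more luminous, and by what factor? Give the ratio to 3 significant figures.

Star 1: d = 1/p = 1/1.06×10^-3″ = 943.4 pc
Star 1: M = m − 5 log₁₀ d + 5 = 20.89 − 5·2.9747 + 5 = 11.017
Star 2: p = 198 mas = 0.198″ → d = 1/p = 5.051 pc
Star 2: M = m − 5 log₁₀ d + 5 = 3.06 − 5·0.7033 + 5 = 4.543
ΔM = M_1 − M_2 = 11.017 − (4.543) = 6.473; smaller M is more luminous → Star 2.
L ratio = 10^(0.4 |ΔM|) = 10^2.589 = 388.4

Star 2 is more luminous, by a factor of 388.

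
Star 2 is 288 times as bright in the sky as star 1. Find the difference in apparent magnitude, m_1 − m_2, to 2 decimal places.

m_1 − m_2 ≈ 6.15

Pogson: Δm = −2.5 log₁₀(ratio) = −2.5 log₁₀(288) = −2.5 × 2.4594 = -6.148
Star 2 is brighter so has the smaller magnitude: m_1 − m_2 is positive.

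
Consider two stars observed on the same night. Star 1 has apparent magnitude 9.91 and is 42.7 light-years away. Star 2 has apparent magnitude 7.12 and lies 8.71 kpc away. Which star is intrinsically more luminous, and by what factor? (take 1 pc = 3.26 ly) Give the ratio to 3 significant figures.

Star 2 is more luminous, by a factor of 5.78×10^6.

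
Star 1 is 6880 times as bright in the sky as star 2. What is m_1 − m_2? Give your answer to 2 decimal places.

Pogson: Δm = −2.5 log₁₀(ratio) = −2.5 log₁₀(6880) = −2.5 × 3.8376 = -9.594
Star 1 is brighter, so it has the smaller magnitude: the difference is negative.

m_1 − m_2 ≈ -9.59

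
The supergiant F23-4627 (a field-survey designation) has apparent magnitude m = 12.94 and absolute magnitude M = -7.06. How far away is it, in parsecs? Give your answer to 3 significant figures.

d ≈ 100000 pc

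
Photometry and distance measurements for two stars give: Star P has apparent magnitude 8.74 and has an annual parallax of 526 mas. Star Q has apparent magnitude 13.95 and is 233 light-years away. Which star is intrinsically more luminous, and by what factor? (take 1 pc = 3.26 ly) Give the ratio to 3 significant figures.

Star Q is more luminous, by a factor of 11.6.

Star P: p = 526 mas = 0.526″ → d = 1/p = 1.901 pc
Star P: M = m − 5 log₁₀ d + 5 = 8.74 − 5·0.2790 + 5 = 12.345
Star Q: d = 233 ly / 3.26 = 71.47 pc
Star Q: M = m − 5 log₁₀ d + 5 = 13.95 − 5·1.8541 + 5 = 9.679
ΔM = M_P − M_Q = 12.345 − (9.679) = 2.666; smaller M is more luminous → Star Q.
L ratio = 10^(0.4 |ΔM|) = 10^1.066 = 11.65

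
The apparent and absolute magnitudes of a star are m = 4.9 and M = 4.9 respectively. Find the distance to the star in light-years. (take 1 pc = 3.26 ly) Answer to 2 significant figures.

μ = m − M = 0.000
m − M = 5 log₁₀ d − 5
log₁₀ d = (m − M)/5 + 1 = 1.0000
d = 10^1.0000 = 10.00 pc
= 32.60 ly

d ≈ 33 ly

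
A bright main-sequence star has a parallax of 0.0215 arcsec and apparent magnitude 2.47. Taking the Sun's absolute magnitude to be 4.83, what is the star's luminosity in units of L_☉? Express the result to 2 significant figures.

L/L_☉ ≈ 190

d = 1/p = 1/0.0215″ = 46.51 pc
M = m − 5 log₁₀ d + 5 = 2.47 − 5·1.6676 + 5 = -0.868
M − M_☉ = -0.868 − 4.83 = -5.698
L/L_☉ = 10^(−0.4 × -5.698) = 190.2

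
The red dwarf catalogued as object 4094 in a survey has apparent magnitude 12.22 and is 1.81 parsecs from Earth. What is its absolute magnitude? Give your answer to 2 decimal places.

5 log₁₀(d/10 pc) = 5 log₁₀(1.810) − 5 = -3.712
M = m − 5 log₁₀(d/10) = 12.22 + 3.712 = 15.932

M ≈ 15.93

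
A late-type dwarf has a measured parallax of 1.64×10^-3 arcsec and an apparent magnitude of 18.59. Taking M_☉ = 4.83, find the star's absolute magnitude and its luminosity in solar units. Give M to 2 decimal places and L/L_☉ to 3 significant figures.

d = 1/p = 1/1.64×10^-3″ = 609.8 pc
M = m − 5 log₁₀ d + 5 = 18.59 − 5·2.7852 + 5 = 9.664
M − M_☉ = 9.664 − 4.83 = 4.834
L/L_☉ = 10^(−0.4 × 4.834) = 0.01165

M ≈ 9.66; L/L_☉ ≈ 0.0116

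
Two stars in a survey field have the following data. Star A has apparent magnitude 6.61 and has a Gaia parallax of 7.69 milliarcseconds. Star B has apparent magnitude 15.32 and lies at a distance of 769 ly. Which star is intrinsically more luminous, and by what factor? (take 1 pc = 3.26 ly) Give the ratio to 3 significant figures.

Star A: p = 7.69 mas = 7.69×10^-3″ → d = 1/p = 130.0 pc
Star A: M = m − 5 log₁₀ d + 5 = 6.61 − 5·2.1141 + 5 = 1.040
Star B: d = 769 ly / 3.26 = 235.9 pc
Star B: M = m − 5 log₁₀ d + 5 = 15.32 − 5·2.3727 + 5 = 8.456
ΔM = M_A − M_B = 1.040 − (8.456) = -7.417; smaller M is more luminous → Star A.
L ratio = 10^(0.4 |ΔM|) = 10^2.967 = 926.3

Star A is more luminous, by a factor of 926.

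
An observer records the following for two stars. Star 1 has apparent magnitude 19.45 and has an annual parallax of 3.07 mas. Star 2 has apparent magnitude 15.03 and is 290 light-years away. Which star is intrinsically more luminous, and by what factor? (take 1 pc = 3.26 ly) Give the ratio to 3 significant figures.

Star 2 is more luminous, by a factor of 4.37.

Star 1: p = 3.07 mas = 3.07×10^-3″ → d = 1/p = 325.7 pc
Star 1: M = m − 5 log₁₀ d + 5 = 19.45 − 5·2.5129 + 5 = 11.886
Star 2: d = 290 ly / 3.26 = 88.96 pc
Star 2: M = m − 5 log₁₀ d + 5 = 15.03 − 5·1.9492 + 5 = 10.284
ΔM = M_1 − M_2 = 11.886 − (10.284) = 1.602; smaller M is more luminous → Star 2.
L ratio = 10^(0.4 |ΔM|) = 10^0.641 = 4.372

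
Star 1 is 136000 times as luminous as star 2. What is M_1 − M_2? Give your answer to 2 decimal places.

M_1 − M_2 ≈ -12.83

Pogson: ΔM = −2.5 log₁₀(ratio) = −2.5 log₁₀(136000) = −2.5 × 5.1335 = -12.834
Star 1 is brighter, so it has the smaller magnitude: the difference is negative.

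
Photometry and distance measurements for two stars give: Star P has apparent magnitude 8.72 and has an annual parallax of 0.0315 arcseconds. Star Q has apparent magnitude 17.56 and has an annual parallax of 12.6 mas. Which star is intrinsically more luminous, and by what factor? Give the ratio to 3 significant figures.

Star P is more luminous, by a factor of 550.

Star P: d = 1/p = 1/0.0315″ = 31.75 pc
Star P: M = m − 5 log₁₀ d + 5 = 8.72 − 5·1.5017 + 5 = 6.212
Star Q: p = 12.6 mas = 0.0126″ → d = 1/p = 79.37 pc
Star Q: M = m − 5 log₁₀ d + 5 = 17.56 − 5·1.8996 + 5 = 13.062
ΔM = M_P − M_Q = 6.212 − (13.062) = -6.850; smaller M is more luminous → Star P.
L ratio = 10^(0.4 |ΔM|) = 10^2.740 = 549.7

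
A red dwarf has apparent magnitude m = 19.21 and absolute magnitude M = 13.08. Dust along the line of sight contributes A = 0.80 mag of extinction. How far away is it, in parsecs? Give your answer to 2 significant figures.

m − M = 5 log₁₀(d/10 pc) + A  ⇒  19.21 − (13.08) − 0.80 = 5 log₁₀(d/10)
5.330 = 5 log₁₀(d/10)
log₁₀ d = (m − M − A)/5 + 1 = 2.0660
d = 10^2.0660 = 116.4 pc

d ≈ 120 pc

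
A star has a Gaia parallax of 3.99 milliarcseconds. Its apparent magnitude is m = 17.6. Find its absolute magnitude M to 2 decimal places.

M ≈ 10.60

p = 3.99 mas = 3.99×10^-3″ → d = 1/p = 250.6 pc
5 log₁₀(d/10 pc) = 5 log₁₀(250.6) − 5 = 6.995
M = m − 5 log₁₀(d/10) = 17.6 − 6.995 = 10.605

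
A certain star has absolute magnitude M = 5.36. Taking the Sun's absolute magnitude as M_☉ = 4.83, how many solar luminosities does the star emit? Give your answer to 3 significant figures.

L/L_☉ ≈ 0.614

M − M_☉ = 5.36 − 4.83 = 0.530
L/L_☉ = 10^(−0.4 (M − M_☉)) = 10^-0.212 = 0.6138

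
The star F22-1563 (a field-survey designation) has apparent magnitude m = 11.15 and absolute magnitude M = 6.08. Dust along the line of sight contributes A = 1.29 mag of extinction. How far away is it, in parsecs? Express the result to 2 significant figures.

d ≈ 57 pc

m − M = 5 log₁₀(d/10 pc) + A  ⇒  11.15 − (6.08) − 1.29 = 5 log₁₀(d/10)
3.780 = 5 log₁₀(d/10)
log₁₀ d = (m − M − A)/5 + 1 = 1.7560
d = 10^1.7560 = 57.02 pc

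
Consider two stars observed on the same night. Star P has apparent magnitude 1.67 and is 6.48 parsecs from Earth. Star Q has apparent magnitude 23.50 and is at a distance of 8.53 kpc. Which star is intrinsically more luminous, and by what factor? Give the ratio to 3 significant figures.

Star P: M = m − 5 log₁₀ d + 5 = 1.67 − 5·0.8116 + 5 = 2.612
Star Q: d = 8.53 kpc = 8530 pc
Star Q: M = m − 5 log₁₀ d + 5 = 23.50 − 5·3.9309 + 5 = 8.845
ΔM = M_P − M_Q = 2.612 − (8.845) = -6.233; smaller M is more luminous → Star P.
L ratio = 10^(0.4 |ΔM|) = 10^2.493 = 311.4

Star P is more luminous, by a factor of 311.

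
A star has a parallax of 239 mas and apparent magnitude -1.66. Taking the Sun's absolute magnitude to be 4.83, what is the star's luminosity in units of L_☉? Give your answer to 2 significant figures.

L/L_☉ ≈ 69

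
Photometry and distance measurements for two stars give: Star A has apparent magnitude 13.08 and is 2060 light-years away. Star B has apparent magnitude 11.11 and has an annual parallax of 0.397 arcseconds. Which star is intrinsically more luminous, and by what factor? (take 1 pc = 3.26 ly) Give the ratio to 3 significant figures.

Star A: d = 2060 ly / 3.26 = 631.9 pc
Star A: M = m − 5 log₁₀ d + 5 = 13.08 − 5·2.8006 + 5 = 4.077
Star B: d = 1/p = 1/0.397″ = 2.519 pc
Star B: M = m − 5 log₁₀ d + 5 = 11.11 − 5·0.4012 + 5 = 14.104
ΔM = M_A − M_B = 4.077 − (14.104) = -10.027; smaller M is more luminous → Star A.
L ratio = 10^(0.4 |ΔM|) = 10^4.011 = 10250

Star A is more luminous, by a factor of 10300.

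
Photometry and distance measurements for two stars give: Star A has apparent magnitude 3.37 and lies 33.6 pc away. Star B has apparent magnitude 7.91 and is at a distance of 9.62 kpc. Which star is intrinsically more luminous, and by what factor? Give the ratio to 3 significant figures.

Star B is more luminous, by a factor of 1250.

Star A: M = m − 5 log₁₀ d + 5 = 3.37 − 5·1.5263 + 5 = 0.738
Star B: d = 9.62 kpc = 9620 pc
Star B: M = m − 5 log₁₀ d + 5 = 7.91 − 5·3.9832 + 5 = -7.006
ΔM = M_A − M_B = 0.738 − (-7.006) = 7.744; smaller M is more luminous → Star B.
L ratio = 10^(0.4 |ΔM|) = 10^3.098 = 1252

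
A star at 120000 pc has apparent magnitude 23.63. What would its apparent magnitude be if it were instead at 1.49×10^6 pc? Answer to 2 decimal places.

m ≈ 29.10

Flux ∝ 1/d², so Δm = 5 log₁₀(d₂/d₁) = 5 log₁₀(1.49×10^6/120000) = 5.470
m₂ = m₁ + Δm = 23.63 + (5.470) = 29.100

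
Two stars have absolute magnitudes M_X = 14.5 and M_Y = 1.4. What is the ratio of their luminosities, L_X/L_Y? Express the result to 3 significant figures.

ΔM = M_X − M_Y = 13.1
L_X/L_Y = 10^(−0.4 ΔM) = 10^-5.240 = 5.754×10^-6

L_X/L_Y ≈ 5.75×10^-6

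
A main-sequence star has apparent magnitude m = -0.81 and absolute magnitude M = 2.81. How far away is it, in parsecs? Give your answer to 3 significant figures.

μ = m − M = -3.620
m − M = 5 log₁₀ d − 5
log₁₀ d = (m − M)/5 + 1 = 0.2760
d = 10^0.2760 = 1.888 pc

d ≈ 1.89 pc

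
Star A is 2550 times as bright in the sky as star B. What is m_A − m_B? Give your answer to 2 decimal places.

Pogson: Δm = −2.5 log₁₀(ratio) = −2.5 log₁₀(2550) = −2.5 × 3.4065 = -8.516
Star A is brighter, so it has the smaller magnitude: the difference is negative.

m_A − m_B ≈ -8.52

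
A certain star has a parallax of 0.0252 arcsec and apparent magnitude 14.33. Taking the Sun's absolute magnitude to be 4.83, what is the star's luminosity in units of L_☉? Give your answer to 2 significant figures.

L/L_☉ ≈ 2.5×10^-3

d = 1/p = 1/0.0252″ = 39.68 pc
M = m − 5 log₁₀ d + 5 = 14.33 − 5·1.5986 + 5 = 11.337
M − M_☉ = 11.337 − 4.83 = 6.507
L/L_☉ = 10^(−0.4 × 6.507) = 2.496×10^-3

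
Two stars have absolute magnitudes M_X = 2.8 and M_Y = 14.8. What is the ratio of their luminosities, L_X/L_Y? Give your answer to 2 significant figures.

ΔM = M_X − M_Y = -12.0
L_X/L_Y = 10^(−0.4 ΔM) = 10^4.800 = 63100

L_X/L_Y ≈ 63000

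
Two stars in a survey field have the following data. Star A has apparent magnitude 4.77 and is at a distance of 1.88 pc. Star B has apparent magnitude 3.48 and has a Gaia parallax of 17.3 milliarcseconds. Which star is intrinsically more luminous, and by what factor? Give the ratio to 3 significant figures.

Star A: M = m − 5 log₁₀ d + 5 = 4.77 − 5·0.2742 + 5 = 8.399
Star B: p = 17.3 mas = 0.0173″ → d = 1/p = 57.80 pc
Star B: M = m − 5 log₁₀ d + 5 = 3.48 − 5·1.7620 + 5 = -0.330
ΔM = M_A − M_B = 8.399 − (-0.330) = 8.729; smaller M is more luminous → Star B.
L ratio = 10^(0.4 |ΔM|) = 10^3.492 = 3102

Star B is more luminous, by a factor of 3100.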